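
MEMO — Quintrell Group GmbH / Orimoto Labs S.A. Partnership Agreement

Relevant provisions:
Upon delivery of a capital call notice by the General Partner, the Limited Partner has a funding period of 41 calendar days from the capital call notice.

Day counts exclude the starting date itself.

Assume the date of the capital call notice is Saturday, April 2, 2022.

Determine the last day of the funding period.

The last day of the funding period: 41 calendar days after April 2, 2022 is May 13, 2022.

May 13, 2022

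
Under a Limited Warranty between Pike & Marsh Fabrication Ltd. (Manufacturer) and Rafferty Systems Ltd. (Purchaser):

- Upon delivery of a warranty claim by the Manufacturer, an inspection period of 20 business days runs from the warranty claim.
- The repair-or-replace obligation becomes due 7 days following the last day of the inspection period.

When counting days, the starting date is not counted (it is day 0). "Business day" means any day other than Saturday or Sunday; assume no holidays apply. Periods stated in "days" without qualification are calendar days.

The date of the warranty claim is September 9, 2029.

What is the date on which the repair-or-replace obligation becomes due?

October 12, 2029

From Sunday, September 9, 2029, 20 business days (Sep 10, Sep 11, Sep 12, Sep 13, …, Oct 3, Oct 4, Oct 5, skipping weekends) brings us to Friday, October 5, 2029, which is the last day of the inspection period.
Adding 7 calendar days to October 5, 2029 gives October 12, 2029, which is the date on which the repair-or-replace obligation becomes due.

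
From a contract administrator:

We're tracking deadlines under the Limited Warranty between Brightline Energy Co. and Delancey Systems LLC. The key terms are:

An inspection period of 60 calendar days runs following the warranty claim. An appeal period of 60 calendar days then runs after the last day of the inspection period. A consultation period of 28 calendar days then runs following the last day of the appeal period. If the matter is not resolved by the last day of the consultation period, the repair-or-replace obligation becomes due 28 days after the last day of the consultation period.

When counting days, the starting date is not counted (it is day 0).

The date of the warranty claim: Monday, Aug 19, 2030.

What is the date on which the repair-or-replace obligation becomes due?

Feb 11, 2031

Adding 60 calendar days to Aug 19, 2030 gives Oct 18, 2030, which is the last day of the inspection period.
The last day of the appeal period: 60 calendar days after Oct 18, 2030 is Dec 17, 2030.
The last day of the consultation period: 28 calendar days after Dec 17, 2030 is Jan 14, 2031.
Adding 28 calendar days to Jan 14, 2031 gives Feb 11, 2031, which is the date on which the repair-or-replace obligation becomes due.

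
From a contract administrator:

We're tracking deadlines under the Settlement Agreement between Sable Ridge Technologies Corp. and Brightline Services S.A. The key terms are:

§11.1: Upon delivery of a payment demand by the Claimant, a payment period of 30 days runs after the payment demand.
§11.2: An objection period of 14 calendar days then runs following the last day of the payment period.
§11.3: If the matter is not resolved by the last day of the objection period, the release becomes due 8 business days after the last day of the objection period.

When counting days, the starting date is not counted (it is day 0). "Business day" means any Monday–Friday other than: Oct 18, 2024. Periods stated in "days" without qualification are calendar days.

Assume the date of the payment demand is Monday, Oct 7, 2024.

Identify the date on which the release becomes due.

Dec 2, 2024

The last day of the payment period: Oct 7, 2024 + 30 days = Nov 6, 2024.
Adding 14 calendar days to Nov 6, 2024 gives Nov 20, 2024, which is the last day of the objection period.
The date on which the release becomes due: counting 8 business days from Wednesday, Nov 20, 2024 (Nov 21, Nov 22, Nov 25, Nov 26, Nov 27, Nov 28, Nov 29, Dec 2, skipping weekends) reaches Monday, Dec 2, 2024.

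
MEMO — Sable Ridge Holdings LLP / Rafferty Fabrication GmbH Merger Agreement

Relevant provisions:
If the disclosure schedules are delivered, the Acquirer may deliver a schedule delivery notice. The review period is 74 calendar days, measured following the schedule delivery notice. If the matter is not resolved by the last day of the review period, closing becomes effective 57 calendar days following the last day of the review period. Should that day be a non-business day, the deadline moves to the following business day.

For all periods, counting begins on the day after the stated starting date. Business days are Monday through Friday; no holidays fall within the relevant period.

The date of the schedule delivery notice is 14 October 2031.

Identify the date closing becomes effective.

23 February 2032

The last day of the review period: 74 calendar days after 14 October 2031 is 27 December 2031.
The date closing becomes effective: 27 December 2031 + 57 days = 22 February 2032. That falls on a Sunday, so it rolls to the next business day, Monday, 23 February 2032.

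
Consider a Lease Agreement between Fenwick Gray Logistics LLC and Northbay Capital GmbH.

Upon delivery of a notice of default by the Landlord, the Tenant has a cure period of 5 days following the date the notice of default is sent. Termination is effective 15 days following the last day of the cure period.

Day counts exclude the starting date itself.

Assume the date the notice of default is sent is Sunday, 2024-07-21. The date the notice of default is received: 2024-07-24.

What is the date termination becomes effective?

Adding 5 calendar days to 2024-07-21 gives 2024-07-26, which is the last day of the cure period.
Adding 15 calendar days to 2024-07-26 gives 2024-08-10, which is the date termination becomes effective.

2024-08-10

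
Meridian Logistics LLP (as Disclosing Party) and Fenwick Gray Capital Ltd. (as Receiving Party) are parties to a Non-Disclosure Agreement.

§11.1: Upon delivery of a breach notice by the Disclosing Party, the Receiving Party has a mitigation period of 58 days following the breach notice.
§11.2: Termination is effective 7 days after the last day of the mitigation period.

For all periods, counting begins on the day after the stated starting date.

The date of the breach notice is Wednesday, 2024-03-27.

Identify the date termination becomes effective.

The last day of the mitigation period: 58 calendar days after 2024-03-27 is 2024-05-24.
The date termination becomes effective: 7 calendar days after 2024-05-24 is 2024-05-31.

2024-05-31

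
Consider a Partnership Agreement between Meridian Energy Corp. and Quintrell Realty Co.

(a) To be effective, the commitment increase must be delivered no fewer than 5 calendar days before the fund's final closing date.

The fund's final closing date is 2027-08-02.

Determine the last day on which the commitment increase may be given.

2027-07-28

Counting back 5 calendar days from 2027-08-02 gives 2027-07-28.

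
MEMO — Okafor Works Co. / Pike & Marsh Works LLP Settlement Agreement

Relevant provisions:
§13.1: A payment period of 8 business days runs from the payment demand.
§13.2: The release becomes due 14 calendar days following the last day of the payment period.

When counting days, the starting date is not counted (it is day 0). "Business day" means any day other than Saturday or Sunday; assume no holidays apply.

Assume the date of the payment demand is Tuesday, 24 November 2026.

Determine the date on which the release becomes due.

18 December 2026

From Tuesday, 24 November 2026, 8 business days (Nov 25, Nov 26, Nov 27, Nov 30, Dec 1, Dec 2, Dec 3, Dec 4, skipping weekends) brings us to Friday, 4 December 2026, which is the last day of the payment period.
The date on which the release becomes due: 4 December 2026 + 14 days = 18 December 2026.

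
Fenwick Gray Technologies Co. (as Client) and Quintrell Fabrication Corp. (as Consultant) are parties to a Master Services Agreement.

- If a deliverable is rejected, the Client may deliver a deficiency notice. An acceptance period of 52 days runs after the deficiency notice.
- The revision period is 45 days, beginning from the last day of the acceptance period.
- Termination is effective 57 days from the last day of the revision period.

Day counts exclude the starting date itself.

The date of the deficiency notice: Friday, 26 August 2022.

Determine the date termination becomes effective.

The last day of the acceptance period: 26 August 2022 + 52 days = 17 October 2022.
The last day of the revision period: 45 calendar days after 17 October 2022 is 1 December 2022.
The date termination becomes effective: 57 calendar days after 1 December 2022 is 27 January 2023.

27 January 2023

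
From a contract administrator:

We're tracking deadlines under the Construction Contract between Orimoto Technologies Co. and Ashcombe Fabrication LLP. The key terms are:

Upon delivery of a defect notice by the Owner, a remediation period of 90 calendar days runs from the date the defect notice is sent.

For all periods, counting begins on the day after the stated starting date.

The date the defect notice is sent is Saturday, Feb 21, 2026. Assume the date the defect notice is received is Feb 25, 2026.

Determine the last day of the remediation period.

May 22, 2026

Adding 90 calendar days to Feb 21, 2026 gives May 22, 2026, which is the last day of the remediation period.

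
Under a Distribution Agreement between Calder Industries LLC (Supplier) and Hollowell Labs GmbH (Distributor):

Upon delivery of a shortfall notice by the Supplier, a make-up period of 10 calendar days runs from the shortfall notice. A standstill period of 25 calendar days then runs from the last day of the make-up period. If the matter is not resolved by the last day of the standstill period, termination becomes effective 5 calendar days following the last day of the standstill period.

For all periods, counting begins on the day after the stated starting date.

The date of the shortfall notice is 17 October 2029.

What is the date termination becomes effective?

The last day of the make-up period: 17 October 2029 + 10 days = 27 October 2029.
The last day of the standstill period: 27 October 2029 + 25 days = 21 November 2029.
The date termination becomes effective: 21 November 2029 + 5 days = 26 November 2029.

26 November 2029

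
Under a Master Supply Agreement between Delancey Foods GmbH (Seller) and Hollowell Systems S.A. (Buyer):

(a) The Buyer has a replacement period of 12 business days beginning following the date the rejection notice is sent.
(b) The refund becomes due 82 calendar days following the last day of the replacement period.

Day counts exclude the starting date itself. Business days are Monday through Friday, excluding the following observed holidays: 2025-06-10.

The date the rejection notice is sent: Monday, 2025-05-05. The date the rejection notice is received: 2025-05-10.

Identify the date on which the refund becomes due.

2025-08-11

The last day of the replacement period: 12 business days after Monday, 2025-05-05, skipping weekends — May 6, May 7, May 8, May 9, …, May 19, May 20, May 21 — lands on Wednesday, 2025-05-21.
Adding 82 calendar days to 2025-05-21 gives 2025-08-11, which is the date on which the refund becomes due.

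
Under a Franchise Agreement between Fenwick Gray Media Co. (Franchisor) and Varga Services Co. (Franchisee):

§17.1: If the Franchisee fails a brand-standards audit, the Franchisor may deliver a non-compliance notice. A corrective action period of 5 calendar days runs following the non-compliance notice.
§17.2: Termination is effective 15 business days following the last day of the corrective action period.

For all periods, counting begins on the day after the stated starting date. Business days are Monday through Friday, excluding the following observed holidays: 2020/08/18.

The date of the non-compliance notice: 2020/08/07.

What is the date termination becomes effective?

The last day of the corrective action period: 5 calendar days after 2020/08/07 is 2020/08/12.
From Wednesday, 2020/08/12, 15 business days (Aug 13, Aug 14, Aug 17, Aug 19, …, Sep 1, Sep 2, Sep 3, skipping weekends and the listed holiday on Aug 18) brings us to Thursday, 2020/09/03, which is the date termination becomes effective.

2020/09/03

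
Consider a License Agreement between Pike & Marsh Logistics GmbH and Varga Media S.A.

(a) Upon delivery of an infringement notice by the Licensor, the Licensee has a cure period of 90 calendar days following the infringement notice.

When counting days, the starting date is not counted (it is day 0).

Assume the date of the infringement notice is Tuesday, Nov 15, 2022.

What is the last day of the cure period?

The last day of the cure period: Nov 15, 2022 + 90 days = Feb 13, 2023.

Feb 13, 2023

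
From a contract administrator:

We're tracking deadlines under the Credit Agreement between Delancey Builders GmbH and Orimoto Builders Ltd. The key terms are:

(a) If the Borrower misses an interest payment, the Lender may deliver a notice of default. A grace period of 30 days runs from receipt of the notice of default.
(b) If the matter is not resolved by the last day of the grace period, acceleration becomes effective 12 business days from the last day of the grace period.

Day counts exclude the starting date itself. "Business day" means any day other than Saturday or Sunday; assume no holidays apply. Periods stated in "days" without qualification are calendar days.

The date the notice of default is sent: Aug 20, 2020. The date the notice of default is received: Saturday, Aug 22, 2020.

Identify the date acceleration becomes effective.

Oct 7, 2020

Adding 30 calendar days to Aug 22, 2020 gives Sep 21, 2020, which is the last day of the grace period.
From Monday, Sep 21, 2020, 12 business days (Sep 22, Sep 23, Sep 24, Sep 25, …, Oct 5, Oct 6, Oct 7, skipping weekends) brings us to Wednesday, Oct 7, 2020, which is the date acceleration becomes effective.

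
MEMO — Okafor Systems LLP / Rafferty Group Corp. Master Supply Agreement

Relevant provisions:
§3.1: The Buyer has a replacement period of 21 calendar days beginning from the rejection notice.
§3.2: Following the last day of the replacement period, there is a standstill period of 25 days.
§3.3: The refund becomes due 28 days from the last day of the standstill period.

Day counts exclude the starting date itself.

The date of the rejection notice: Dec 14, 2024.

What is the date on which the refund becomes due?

Feb 26, 2025

Adding 21 calendar days to Dec 14, 2024 gives Jan 4, 2025, which is the last day of the replacement period.
Adding 25 calendar days to Jan 4, 2025 gives Jan 29, 2025, which is the last day of the standstill period.
Adding 28 calendar days to Jan 29, 2025 gives Feb 26, 2025, which is the date on which the refund becomes due.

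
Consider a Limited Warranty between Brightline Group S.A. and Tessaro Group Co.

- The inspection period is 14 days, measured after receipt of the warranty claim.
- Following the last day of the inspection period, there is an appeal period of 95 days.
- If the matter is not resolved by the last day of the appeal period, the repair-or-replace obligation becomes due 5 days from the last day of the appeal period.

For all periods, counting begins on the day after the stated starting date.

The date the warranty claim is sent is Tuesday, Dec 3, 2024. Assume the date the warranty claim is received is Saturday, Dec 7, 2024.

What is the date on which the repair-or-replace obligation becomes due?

Mar 31, 2025

Adding 14 calendar days to Dec 7, 2024 gives Dec 21, 2024, which is the last day of the inspection period.
The last day of the appeal period: Dec 21, 2024 + 95 days = Mar 26, 2025.
The date on which the repair-or-replace obligation becomes due: 5 calendar days after Mar 26, 2025 is Mar 31, 2025.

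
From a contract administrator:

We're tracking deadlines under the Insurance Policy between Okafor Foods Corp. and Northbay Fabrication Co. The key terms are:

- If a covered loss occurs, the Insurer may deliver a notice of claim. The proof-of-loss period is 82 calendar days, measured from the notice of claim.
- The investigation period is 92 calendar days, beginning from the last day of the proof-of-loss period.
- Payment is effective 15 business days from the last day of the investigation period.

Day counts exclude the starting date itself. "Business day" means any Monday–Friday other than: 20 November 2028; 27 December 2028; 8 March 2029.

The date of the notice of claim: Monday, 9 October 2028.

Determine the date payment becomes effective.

20 April 2029

Adding 82 calendar days to 9 October 2028 gives 30 December 2028, which is the last day of the proof-of-loss period.
Adding 92 calendar days to 30 December 2028 gives 1 April 2029, which is the last day of the investigation period.
The date payment becomes effective: 15 business days after Sunday, 1 April 2029, skipping weekends — Apr 2, Apr 3, Apr 4, Apr 5, …, Apr 18, Apr 19, Apr 20 — lands on Friday, 20 April 2029.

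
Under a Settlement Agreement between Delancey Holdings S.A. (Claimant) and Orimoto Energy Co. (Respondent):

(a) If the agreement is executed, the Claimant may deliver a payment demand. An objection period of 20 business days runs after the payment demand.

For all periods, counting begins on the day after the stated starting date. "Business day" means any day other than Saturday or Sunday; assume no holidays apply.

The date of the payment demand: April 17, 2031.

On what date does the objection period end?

From Thursday, April 17, 2031, 20 business days (Apr 18, Apr 21, Apr 22, Apr 23, …, May 13, May 14, May 15, skipping weekends) brings us to Thursday, May 15, 2031, which is the last day of the objection period.

May 15, 2031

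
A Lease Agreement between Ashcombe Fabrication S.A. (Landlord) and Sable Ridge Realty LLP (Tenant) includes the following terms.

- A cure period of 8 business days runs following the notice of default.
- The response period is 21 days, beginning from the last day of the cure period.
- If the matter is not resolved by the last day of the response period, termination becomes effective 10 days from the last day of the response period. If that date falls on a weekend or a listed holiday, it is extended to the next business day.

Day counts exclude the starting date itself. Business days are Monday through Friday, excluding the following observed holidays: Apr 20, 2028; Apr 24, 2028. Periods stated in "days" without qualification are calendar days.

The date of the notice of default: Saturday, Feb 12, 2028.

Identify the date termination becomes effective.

Mar 27, 2028

The last day of the cure period: counting 8 business days from Saturday, Feb 12, 2028 (Feb 14, Feb 15, Feb 16, Feb 17, Feb 18, Feb 21, Feb 22, Feb 23, skipping weekends) reaches Wednesday, Feb 23, 2028.
The last day of the response period: Feb 23, 2028 + 21 days = Mar 15, 2028.
Adding 10 calendar days to Mar 15, 2028 gives Mar 25, 2028, which is the date termination becomes effective. That falls on a Saturday, so it rolls to the next business day, Monday, Mar 27, 2028.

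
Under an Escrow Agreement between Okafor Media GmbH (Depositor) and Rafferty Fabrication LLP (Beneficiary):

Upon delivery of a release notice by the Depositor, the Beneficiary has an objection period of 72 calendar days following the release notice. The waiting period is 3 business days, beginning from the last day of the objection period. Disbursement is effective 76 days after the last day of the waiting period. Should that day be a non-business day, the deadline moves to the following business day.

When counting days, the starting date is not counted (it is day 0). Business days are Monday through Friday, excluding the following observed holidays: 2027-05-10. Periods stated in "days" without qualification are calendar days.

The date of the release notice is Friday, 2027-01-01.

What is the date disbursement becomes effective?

Adding 72 calendar days to 2027-01-01 gives 2027-03-14, which is the last day of the objection period.
From Sunday, 2027-03-14, 3 business days (Mar 15, Mar 16, Mar 17, skipping weekends) brings us to Wednesday, 2027-03-17, which is the last day of the waiting period.
The date disbursement becomes effective: 76 calendar days after 2027-03-17 is 2027-06-01. 2027-06-01 is a Tuesday and is not a listed holiday, so no roll-forward applies.

2027-06-01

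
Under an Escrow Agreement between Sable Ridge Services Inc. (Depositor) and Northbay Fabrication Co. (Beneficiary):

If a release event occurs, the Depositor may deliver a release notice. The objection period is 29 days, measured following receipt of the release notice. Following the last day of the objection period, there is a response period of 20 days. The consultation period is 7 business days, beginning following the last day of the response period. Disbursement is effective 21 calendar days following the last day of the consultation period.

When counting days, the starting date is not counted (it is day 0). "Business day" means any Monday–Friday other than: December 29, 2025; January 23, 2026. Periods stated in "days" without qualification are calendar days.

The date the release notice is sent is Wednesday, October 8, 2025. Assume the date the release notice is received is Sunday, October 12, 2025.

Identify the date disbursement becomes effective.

The last day of the objection period: October 12, 2025 + 29 days = November 10, 2025.
The last day of the response period: November 10, 2025 + 20 days = November 30, 2025.
The last day of the consultation period: counting 7 business days from Sunday, November 30, 2025 (Dec 1, Dec 2, Dec 3, Dec 4, Dec 5, Dec 8, Dec 9, skipping weekends) reaches Tuesday, December 9, 2025.
The date disbursement becomes effective: 21 calendar days after December 9, 2025 is December 30, 2025.

December 30, 2025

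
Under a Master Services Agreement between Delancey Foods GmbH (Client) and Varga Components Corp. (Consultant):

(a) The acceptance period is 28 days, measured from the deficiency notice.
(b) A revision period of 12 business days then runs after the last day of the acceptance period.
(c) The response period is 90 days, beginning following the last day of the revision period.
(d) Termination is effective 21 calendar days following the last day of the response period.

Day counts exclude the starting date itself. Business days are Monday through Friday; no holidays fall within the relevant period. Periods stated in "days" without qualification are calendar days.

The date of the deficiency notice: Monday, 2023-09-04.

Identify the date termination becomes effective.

2024-02-06

The last day of the acceptance period: 28 calendar days after 2023-09-04 is 2023-10-02.
From Monday, 2023-10-02, 12 business days (Oct 3, Oct 4, Oct 5, Oct 6, …, Oct 16, Oct 17, Oct 18, skipping weekends) brings us to Wednesday, 2023-10-18, which is the last day of the revision period.
The last day of the response period: 90 calendar days after 2023-10-18 is 2024-01-16.
Adding 21 calendar days to 2024-01-16 gives 2024-02-06, which is the date termination becomes effective.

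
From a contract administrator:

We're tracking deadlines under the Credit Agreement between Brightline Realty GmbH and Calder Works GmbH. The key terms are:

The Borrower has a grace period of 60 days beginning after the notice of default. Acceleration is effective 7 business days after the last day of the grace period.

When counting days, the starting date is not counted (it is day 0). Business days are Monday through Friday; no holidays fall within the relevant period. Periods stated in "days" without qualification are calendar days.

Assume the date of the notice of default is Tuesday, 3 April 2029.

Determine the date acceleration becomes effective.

The last day of the grace period: 3 April 2029 + 60 days = 2 June 2029.
From Saturday, 2 June 2029, 7 business days (Jun 4, Jun 5, Jun 6, Jun 7, Jun 8, Jun 11, Jun 12, skipping weekends) brings us to Tuesday, 12 June 2029, which is the date acceleration becomes effective.

12 June 2029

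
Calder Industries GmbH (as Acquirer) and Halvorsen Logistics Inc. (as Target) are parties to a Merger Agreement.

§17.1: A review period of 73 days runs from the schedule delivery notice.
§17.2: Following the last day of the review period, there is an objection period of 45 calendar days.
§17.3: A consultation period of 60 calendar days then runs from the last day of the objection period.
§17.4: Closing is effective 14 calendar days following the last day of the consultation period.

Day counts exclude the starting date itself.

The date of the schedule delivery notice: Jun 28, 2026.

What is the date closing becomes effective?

Adding 73 calendar days to Jun 28, 2026 gives Sep 9, 2026, which is the last day of the review period.
Adding 45 calendar days to Sep 9, 2026 gives Oct 24, 2026, which is the last day of the objection period.
Adding 60 calendar days to Oct 24, 2026 gives Dec 23, 2026, which is the last day of the consultation period.
The date closing becomes effective: 14 calendar days after Dec 23, 2026 is Jan 6, 2027.

Jan 6, 2027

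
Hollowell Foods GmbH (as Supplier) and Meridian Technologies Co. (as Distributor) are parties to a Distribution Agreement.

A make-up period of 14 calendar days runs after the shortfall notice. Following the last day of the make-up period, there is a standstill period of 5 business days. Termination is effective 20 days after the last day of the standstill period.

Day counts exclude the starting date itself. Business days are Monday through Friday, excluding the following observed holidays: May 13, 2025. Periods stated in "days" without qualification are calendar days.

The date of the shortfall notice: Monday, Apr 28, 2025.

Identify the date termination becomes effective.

The last day of the make-up period: Apr 28, 2025 + 14 days = May 12, 2025.
The last day of the standstill period: counting 5 business days from Monday, May 12, 2025 (May 14, May 15, May 16, May 19, May 20, skipping weekends and the listed holiday on May 13) reaches Tuesday, May 20, 2025.
The date termination becomes effective: 20 calendar days after May 20, 2025 is Jun 9, 2025.

Jun 9, 2025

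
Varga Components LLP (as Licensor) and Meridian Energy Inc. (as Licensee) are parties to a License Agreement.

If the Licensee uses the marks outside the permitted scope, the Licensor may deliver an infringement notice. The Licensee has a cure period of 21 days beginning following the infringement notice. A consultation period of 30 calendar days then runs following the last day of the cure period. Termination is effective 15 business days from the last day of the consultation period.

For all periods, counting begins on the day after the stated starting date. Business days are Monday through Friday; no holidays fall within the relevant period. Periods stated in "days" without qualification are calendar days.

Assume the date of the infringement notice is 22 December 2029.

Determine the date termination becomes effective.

4 March 2030

Adding 21 calendar days to 22 December 2029 gives 12 January 2030, which is the last day of the cure period.
Adding 30 calendar days to 12 January 2030 gives 11 February 2030, which is the last day of the consultation period.
The date termination becomes effective: 15 business days after Monday, 11 February 2030, skipping weekends — Feb 12, Feb 13, Feb 14, Feb 15, …, Feb 28, Mar 1, Mar 4 — lands on Monday, 4 March 2030.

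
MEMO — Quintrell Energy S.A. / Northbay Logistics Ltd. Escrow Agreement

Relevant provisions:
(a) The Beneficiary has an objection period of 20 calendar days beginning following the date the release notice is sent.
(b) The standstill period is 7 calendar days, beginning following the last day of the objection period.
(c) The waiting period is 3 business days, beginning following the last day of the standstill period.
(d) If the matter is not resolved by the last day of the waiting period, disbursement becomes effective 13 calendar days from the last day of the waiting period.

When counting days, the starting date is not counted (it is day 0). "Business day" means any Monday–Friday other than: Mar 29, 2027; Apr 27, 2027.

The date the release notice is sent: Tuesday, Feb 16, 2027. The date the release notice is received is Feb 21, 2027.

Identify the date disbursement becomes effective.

Adding 20 calendar days to Feb 16, 2027 gives Mar 8, 2027, which is the last day of the objection period.
The last day of the standstill period: 7 calendar days after Mar 8, 2027 is Mar 15, 2027.
The last day of the waiting period: counting 3 business days from Monday, Mar 15, 2027 (Mar 16, Mar 17, Mar 18, skipping weekends) reaches Thursday, Mar 18, 2027.
Adding 13 calendar days to Mar 18, 2027 gives Mar 31, 2027, which is the date disbursement becomes effective.

Mar 31, 2027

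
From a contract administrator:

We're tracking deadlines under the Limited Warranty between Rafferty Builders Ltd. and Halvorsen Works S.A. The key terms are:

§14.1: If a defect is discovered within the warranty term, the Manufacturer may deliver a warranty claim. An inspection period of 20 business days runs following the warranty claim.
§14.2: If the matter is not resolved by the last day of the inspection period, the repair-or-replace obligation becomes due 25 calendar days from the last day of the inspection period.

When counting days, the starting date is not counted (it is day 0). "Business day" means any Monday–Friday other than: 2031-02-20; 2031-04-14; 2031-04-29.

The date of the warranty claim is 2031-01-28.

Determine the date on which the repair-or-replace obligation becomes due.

The last day of the inspection period: counting 20 business days from Tuesday, 2031-01-28 (Jan 29, Jan 30, Jan 31, Feb 3, …, Feb 24, Feb 25, Feb 26, skipping weekends and the listed holiday on Feb 20) reaches Wednesday, 2031-02-26.
The date on which the repair-or-replace obligation becomes due: 2031-02-26 + 25 days = 2031-03-23.

2031-03-23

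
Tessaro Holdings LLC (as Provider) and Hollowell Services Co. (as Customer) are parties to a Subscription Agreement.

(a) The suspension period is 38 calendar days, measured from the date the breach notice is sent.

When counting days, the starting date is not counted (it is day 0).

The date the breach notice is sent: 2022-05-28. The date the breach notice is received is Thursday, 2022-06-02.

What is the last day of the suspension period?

2022-07-05

The last day of the suspension period: 38 calendar days after 2022-05-28 is 2022-07-05.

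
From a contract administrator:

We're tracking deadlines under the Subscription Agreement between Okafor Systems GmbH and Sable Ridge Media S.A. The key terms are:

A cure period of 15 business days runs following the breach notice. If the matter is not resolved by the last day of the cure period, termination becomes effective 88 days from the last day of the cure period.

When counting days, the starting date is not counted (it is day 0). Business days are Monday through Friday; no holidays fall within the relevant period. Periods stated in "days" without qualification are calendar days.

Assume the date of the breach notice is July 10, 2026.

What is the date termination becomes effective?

From Friday, July 10, 2026, 15 business days (Jul 13, Jul 14, Jul 15, Jul 16, …, Jul 29, Jul 30, Jul 31, skipping weekends) brings us to Friday, July 31, 2026, which is the last day of the cure period.
The date termination becomes effective: July 31, 2026 + 88 days = October 27, 2026.

October 27, 2026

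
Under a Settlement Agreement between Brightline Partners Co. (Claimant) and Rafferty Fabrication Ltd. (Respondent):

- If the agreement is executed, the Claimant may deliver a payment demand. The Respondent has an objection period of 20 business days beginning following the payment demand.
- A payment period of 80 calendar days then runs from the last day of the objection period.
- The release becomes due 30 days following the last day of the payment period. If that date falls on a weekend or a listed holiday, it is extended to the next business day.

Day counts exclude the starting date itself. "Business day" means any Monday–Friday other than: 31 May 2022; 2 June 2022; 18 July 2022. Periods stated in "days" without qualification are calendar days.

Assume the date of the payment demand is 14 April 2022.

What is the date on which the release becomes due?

The last day of the objection period: 20 business days after Thursday, 14 April 2022, skipping weekends — Apr 15, Apr 18, Apr 19, Apr 20, …, May 10, May 11, May 12 — lands on Thursday, 12 May 2022.
The last day of the payment period: 80 calendar days after 12 May 2022 is 31 July 2022.
The date on which the release becomes due: 31 July 2022 + 30 days = 30 August 2022. 30 August 2022 is a Tuesday and is not a listed holiday, so no roll-forward applies.

30 August 2022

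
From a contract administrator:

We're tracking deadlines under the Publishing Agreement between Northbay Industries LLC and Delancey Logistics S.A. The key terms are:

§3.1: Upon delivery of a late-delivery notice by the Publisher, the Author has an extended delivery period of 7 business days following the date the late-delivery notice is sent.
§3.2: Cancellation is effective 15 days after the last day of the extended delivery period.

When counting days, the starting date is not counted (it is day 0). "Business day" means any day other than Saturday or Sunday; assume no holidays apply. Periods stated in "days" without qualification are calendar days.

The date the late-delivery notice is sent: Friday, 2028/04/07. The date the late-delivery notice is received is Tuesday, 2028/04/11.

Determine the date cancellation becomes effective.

2028/05/03

The last day of the extended delivery period: counting 7 business days from Friday, 2028/04/07 (Apr 10, Apr 11, Apr 12, Apr 13, Apr 14, Apr 17, Apr 18, skipping weekends) reaches Tuesday, 2028/04/18.
The date cancellation becomes effective: 2028/04/18 + 15 days = 2028/05/03.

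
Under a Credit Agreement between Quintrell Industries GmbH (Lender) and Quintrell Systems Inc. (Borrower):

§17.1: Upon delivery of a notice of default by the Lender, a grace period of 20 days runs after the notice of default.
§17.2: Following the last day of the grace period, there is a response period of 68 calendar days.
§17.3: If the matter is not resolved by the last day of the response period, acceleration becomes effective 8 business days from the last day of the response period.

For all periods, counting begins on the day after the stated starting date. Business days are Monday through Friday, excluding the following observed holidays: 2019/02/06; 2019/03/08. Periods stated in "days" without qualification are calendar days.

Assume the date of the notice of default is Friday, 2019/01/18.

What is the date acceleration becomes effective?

Adding 20 calendar days to 2019/01/18 gives 2019/02/07, which is the last day of the grace period.
The last day of the response period: 68 calendar days after 2019/02/07 is 2019/04/16.
The date acceleration becomes effective: counting 8 business days from Tuesday, 2019/04/16 (Apr 17, Apr 18, Apr 19, Apr 22, Apr 23, Apr 24, Apr 25, Apr 26, skipping weekends) reaches Friday, 2019/04/26.

2019/04/26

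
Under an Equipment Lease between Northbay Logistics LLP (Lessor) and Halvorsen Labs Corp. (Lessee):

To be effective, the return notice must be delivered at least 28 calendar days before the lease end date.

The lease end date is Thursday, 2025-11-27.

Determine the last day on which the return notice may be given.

2025-10-30

Counting back 28 calendar days from 2025-11-27 gives 2025-10-30.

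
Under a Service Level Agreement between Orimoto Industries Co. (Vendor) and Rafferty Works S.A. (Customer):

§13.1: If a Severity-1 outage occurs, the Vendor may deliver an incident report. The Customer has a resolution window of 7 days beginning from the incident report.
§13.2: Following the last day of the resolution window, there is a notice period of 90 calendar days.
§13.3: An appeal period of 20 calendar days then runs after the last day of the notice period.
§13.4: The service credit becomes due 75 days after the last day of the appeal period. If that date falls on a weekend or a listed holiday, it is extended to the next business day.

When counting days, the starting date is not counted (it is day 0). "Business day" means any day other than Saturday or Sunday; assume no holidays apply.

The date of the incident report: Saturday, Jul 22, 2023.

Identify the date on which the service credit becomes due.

Jan 30, 2024

The last day of the resolution window: Jul 22, 2023 + 7 days = Jul 29, 2023.
The last day of the notice period: 90 calendar days after Jul 29, 2023 is Oct 27, 2023.
The last day of the appeal period: 20 calendar days after Oct 27, 2023 is Nov 16, 2023.
The date on which the service credit becomes due: Nov 16, 2023 + 75 days = Jan 30, 2024. Jan 30, 2024 is a Tuesday, so no roll-forward applies.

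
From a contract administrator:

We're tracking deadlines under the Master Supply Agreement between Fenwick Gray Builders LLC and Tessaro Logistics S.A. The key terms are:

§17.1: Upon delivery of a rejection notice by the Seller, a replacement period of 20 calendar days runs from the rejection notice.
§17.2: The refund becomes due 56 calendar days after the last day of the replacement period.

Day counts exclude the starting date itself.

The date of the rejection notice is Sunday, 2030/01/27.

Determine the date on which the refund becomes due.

Adding 20 calendar days to 2030/01/27 gives 2030/02/16, which is the last day of the replacement period.
The date on which the refund becomes due: 56 calendar days after 2030/02/16 is 2030/04/13.

2030/04/13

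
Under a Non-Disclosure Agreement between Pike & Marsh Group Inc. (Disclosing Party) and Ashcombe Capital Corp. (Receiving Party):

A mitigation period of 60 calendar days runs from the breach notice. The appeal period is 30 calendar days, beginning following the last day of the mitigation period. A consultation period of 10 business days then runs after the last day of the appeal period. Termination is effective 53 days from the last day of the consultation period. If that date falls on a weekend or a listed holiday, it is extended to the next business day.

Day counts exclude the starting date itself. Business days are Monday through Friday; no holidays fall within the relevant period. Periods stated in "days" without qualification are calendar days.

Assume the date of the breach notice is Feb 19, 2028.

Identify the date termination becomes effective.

Jul 25, 2028

The last day of the mitigation period: Feb 19, 2028 + 60 days = Apr 19, 2028.
Adding 30 calendar days to Apr 19, 2028 gives May 19, 2028, which is the last day of the appeal period.
The last day of the consultation period: counting 10 business days from Friday, May 19, 2028 (May 22, May 23, May 24, May 25, May 26, May 29, May 30, May 31, Jun 1, Jun 2, skipping weekends) reaches Friday, Jun 2, 2028.
The date termination becomes effective: 53 calendar days after Jun 2, 2028 is Jul 25, 2028. Jul 25, 2028 is a Tuesday, so no roll-forward applies.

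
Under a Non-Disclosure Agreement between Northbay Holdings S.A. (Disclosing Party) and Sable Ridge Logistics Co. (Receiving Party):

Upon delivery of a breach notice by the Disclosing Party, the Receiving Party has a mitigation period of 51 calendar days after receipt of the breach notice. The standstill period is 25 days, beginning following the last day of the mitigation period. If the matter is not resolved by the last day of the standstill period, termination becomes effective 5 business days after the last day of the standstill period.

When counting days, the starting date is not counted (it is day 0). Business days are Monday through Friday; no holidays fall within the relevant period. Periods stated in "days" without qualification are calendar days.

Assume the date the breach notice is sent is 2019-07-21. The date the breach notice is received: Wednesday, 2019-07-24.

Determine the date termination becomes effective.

The last day of the mitigation period: 2019-07-24 + 51 days = 2019-09-13.
Adding 25 calendar days to 2019-09-13 gives 2019-10-08, which is the last day of the standstill period.
The date termination becomes effective: 5 business days after Tuesday, 2019-10-08, skipping weekends — Oct 9, Oct 10, Oct 11, Oct 14, Oct 15 — lands on Tuesday, 2019-10-15.

2019-10-15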